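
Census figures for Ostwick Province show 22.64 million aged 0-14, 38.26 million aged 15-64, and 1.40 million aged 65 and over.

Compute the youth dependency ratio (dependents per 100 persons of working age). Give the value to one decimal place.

Youth dependency ratio: 59.2

Youth dependency ratio = 22.64 / 38.26 × 100 = 59.2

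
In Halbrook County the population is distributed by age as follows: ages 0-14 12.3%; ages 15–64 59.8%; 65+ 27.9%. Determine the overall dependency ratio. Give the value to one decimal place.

Total dependency ratio = (12.3 + 27.9) / 59.8 × 100 = 40.2 / 59.8 × 100 = 67.2

Total dependency ratio: 67.2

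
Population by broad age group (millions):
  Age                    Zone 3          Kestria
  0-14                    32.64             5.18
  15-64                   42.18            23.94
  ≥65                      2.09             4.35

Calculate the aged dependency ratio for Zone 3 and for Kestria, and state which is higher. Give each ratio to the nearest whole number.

Zone 3: 2.09 / 42.18 × 100 = 5
Kestria: 4.35 / 23.94 × 100 = 18

Zone 3: 5
Kestria: 18
Higher: Kestria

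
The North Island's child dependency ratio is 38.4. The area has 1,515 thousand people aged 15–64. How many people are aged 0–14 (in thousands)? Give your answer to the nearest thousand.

Youth dependency ratio = youth / working-age × 100
38.4 = Y / 1,515 × 100
⇒ 582

Aged 0–14: 582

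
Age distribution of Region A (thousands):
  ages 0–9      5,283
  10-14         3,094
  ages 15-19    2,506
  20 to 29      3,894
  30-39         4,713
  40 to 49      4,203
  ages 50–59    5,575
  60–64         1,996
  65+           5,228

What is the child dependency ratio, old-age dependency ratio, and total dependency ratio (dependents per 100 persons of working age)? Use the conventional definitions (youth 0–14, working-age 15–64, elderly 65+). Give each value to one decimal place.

Youth dependency ratio: 36.6
Old-age dependency ratio: 22.8
Total dependency ratio: 59.4

0–14: 5,283 + 3,094 = 8,377
15–64: 2,506 + 3,894 + 4,713 + 4,203 + 5,575 + 1,996 = 22,887
65+: 5,228
Youth dependency ratio = 8,377 / 22,887 × 100 = 36.6
Old-age dependency ratio = 5,228 / 22,887 × 100 = 22.8
Total dependency ratio = (8,377 + 5,228) / 22,887 × 100 = 13,605 / 22,887 × 100 = 59.4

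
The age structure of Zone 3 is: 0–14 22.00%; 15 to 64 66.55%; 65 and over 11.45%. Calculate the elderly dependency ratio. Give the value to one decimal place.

Old-age dependency ratio: 17.2

Old-age dependency ratio = 11.45 / 66.55 × 100 = 17.2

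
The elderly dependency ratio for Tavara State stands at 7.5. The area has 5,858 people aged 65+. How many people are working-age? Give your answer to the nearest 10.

Working-age: 78,110

Old-age dependency ratio = elderly / working-age × 100
7.5 = 5,858 / W × 100
⇒ 78,110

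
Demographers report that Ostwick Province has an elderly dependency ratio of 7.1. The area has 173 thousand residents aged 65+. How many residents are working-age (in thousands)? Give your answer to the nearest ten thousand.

Old-age dependency ratio = elderly / working-age × 100
7.1 = 173 / W × 100
⇒ 2 440

Working-age: 2 440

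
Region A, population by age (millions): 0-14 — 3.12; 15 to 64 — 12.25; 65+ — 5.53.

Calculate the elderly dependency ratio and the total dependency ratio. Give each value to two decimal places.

Old-age dependency ratio = 5.53 / 12.25 × 100 = 45.14
Total dependency ratio = (3.12 + 5.53) / 12.25 × 100 = 8.65 / 12.25 × 100 = 70.61

Old-age dependency ratio: 45.14
Total dependency ratio: 70.61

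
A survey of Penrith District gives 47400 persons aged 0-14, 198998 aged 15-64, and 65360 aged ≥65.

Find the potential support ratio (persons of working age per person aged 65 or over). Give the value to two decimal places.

Potential support ratio: 3.04

Potential support ratio = 198998 / 65360 = 3.04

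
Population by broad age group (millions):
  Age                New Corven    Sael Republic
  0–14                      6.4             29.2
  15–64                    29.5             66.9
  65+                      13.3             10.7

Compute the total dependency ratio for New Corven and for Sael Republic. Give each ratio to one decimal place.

New Corven: 66.8
Sael Republic: 59.6

New Corven: (6.4 + 13.3) / 29.5 × 100 = 19.7 / 29.5 × 100 = 66.8
Sael Republic: (29.2 + 10.7) / 66.9 × 100 = 39.9 / 66.9 × 100 = 59.6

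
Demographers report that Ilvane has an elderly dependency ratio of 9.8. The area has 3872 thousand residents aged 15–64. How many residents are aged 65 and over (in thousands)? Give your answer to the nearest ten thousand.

Aged 65 and over: 380

Old-age dependency ratio = elderly / working-age × 100
9.8 = E / 3872 × 100
⇒ 380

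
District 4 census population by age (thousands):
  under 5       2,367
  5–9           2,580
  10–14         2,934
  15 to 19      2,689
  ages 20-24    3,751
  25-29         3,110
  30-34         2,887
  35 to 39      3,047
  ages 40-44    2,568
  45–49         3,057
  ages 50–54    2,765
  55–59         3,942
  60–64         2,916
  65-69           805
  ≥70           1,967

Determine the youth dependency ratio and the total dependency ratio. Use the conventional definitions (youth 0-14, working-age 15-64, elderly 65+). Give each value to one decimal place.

0–14: 2,367 + 2,580 + 2,934 = 7,881
15–64: 2,689 + 3,751 + 3,110 + 2,887 + 3,047 + 2,568 + 3,057 + 2,765 + 3,942 + 2,916 = 30,732
65+: 805 + 1,967 = 2,772
Youth dependency ratio = 7,881 / 30,732 × 100 = 25.6
Total dependency ratio = (7,881 + 2,772) / 30,732 × 100 = 10,653 / 30,732 × 100 = 34.7

Youth dependency ratio: 25.6
Total dependency ratio: 34.7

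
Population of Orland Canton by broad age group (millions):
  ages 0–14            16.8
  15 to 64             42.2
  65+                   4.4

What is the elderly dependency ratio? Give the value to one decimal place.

Old-age dependency ratio: 10.4

Old-age dependency ratio = 4.4 / 42.2 × 100 = 10.4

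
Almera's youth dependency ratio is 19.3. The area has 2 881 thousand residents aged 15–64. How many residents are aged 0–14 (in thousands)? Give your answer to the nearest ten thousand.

Youth dependency ratio = youth / working-age × 100
19.3 = Y / 2 881 × 100
⇒ 560

Aged 0–14: 560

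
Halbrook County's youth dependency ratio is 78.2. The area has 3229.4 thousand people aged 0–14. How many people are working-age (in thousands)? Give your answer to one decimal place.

Working-age: 4129.7

Youth dependency ratio = youth / working-age × 100
78.2 = 3229.4 / W × 100
⇒ 4129.7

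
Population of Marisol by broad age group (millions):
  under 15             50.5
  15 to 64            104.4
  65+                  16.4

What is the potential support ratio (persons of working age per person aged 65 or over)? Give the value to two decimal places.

Potential support ratio = 104.4 / 16.4 = 6.37

Potential support ratio: 6.37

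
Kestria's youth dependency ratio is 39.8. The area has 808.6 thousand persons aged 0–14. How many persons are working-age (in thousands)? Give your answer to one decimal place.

Working-age: 2,031.7

Youth dependency ratio = youth / working-age × 100
39.8 = 808.6 / W × 100
⇒ 2,031.7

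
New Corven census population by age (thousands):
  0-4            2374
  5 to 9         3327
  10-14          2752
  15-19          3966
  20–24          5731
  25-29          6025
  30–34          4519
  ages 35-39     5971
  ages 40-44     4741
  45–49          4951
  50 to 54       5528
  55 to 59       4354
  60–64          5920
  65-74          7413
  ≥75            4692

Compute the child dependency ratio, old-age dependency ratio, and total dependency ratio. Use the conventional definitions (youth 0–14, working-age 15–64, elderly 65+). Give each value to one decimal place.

Youth dependency ratio: 16.3
Old-age dependency ratio: 23.4
Total dependency ratio: 39.8

0–14: 2374 + 3327 + 2752 = 8453
15–64: 3966 + 5731 + 6025 + 4519 + 5971 + 4741 + 4951 + 5528 + 4354 + 5920 = 51706
65+: 7413 + 4692 = 12105
Youth dependency ratio = 8453 / 51706 × 100 = 16.3
Old-age dependency ratio = 12105 / 51706 × 100 = 23.4
Total dependency ratio = (8453 + 12105) / 51706 × 100 = 20558 / 51706 × 100 = 39.8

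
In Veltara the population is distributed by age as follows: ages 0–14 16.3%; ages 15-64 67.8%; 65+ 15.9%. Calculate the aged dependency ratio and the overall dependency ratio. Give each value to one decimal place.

Old-age dependency ratio = 15.9 / 67.8 × 100 = 23.5
Total dependency ratio = (16.3 + 15.9) / 67.8 × 100 = 32.2 / 67.8 × 100 = 47.5

Old-age dependency ratio: 23.5
Total dependency ratio: 47.5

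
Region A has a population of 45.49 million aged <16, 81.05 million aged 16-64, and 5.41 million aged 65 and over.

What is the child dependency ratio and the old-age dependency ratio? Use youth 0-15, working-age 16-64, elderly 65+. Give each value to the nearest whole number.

Youth dependency ratio = 45.49 / 81.05 × 100 = 56
Old-age dependency ratio = 5.41 / 81.05 × 100 = 7

Youth dependency ratio: 56
Old-age dependency ratio: 7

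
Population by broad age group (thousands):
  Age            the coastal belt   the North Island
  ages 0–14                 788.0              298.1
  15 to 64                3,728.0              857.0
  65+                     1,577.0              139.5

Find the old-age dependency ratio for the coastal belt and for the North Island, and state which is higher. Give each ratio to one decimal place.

the coastal belt: 42.3
the North Island: 16.3
Higher: the coastal belt

the coastal belt: 1,577.0 / 3,728.0 × 100 = 42.3
the North Island: 139.5 / 857.0 × 100 = 16.3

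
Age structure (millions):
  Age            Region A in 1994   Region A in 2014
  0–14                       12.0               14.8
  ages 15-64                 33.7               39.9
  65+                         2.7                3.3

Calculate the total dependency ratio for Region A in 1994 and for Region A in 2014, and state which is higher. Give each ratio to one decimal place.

Region A in 1994: (12.0 + 2.7) / 33.7 × 100 = 14.7 / 33.7 × 100 = 43.6
Region A in 2014: (14.8 + 3.3) / 39.9 × 100 = 18.1 / 39.9 × 100 = 45.4

Region A in 1994: 43.6
Region A in 2014: 45.4
Higher: Region A in 2014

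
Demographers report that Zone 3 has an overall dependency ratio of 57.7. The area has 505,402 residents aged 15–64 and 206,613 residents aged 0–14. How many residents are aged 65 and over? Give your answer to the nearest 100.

Total dependency ratio = (youth + elderly) / working-age × 100
57.7 = (206,613 + E) / 505,402 × 100
⇒ 85,000

Aged 65 and over: 85,000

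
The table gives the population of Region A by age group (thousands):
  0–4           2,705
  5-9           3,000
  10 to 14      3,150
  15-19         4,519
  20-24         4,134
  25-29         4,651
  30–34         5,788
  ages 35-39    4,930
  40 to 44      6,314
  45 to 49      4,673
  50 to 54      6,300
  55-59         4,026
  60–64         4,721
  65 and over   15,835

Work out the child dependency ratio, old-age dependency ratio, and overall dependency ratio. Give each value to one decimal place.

Youth dependency ratio: 17.7
Old-age dependency ratio: 31.6
Total dependency ratio: 49.3

0–14: 2,705 + 3,000 + 3,150 = 8,855
15–64: 4,519 + 4,134 + 4,651 + 5,788 + 4,930 + 6,314 + 4,673 + 6,300 + 4,026 + 4,721 = 50,056
65+: 15,835
Youth dependency ratio = 8,855 / 50,056 × 100 = 17.7
Old-age dependency ratio = 15,835 / 50,056 × 100 = 31.6
Total dependency ratio = (8,855 + 15,835) / 50,056 × 100 = 24,690 / 50,056 × 100 = 49.3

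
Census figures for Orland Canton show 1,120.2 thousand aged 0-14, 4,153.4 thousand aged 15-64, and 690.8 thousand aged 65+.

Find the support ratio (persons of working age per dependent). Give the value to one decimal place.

Support ratio: 2.3

Support ratio = 4,153.4 / (1,120.2 + 690.8) = 4,153.4 / 1,811.0 = 2.3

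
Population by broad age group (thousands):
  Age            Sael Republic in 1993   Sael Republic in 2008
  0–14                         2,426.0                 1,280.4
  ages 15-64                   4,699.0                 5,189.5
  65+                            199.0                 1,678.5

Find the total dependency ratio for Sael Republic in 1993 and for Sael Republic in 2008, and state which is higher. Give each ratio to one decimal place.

Sael Republic in 1993: (2,426.0 + 199.0) / 4,699.0 × 100 = 2,625.0 / 4,699.0 × 100 = 55.9
Sael Republic in 2008: (1,280.4 + 1,678.5) / 5,189.5 × 100 = 2,958.9 / 5,189.5 × 100 = 57.0

Sael Republic in 1993: 55.9
Sael Republic in 2008: 57.0
Higher: Sael Republic in 2008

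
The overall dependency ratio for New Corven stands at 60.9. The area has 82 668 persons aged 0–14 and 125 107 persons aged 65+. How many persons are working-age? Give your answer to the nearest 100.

Working-age: 341 200

Total dependency ratio = (youth + elderly) / working-age × 100
60.9 = (82 668 + 125 107) / W × 100
⇒ 341 200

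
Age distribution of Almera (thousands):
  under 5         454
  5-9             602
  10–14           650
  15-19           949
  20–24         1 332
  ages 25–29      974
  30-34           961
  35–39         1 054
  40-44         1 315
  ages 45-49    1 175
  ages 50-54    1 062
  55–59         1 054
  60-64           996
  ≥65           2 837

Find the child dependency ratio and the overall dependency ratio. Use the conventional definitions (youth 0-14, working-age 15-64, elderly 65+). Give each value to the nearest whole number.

0–14: 454 + 602 + 650 = 1 706
15–64: 949 + 1 332 + 974 + 961 + 1 054 + 1 315 + 1 175 + 1 062 + 1 054 + 996 = 10 872
65+: 2 837
Youth dependency ratio = 1 706 / 10 872 × 100 = 16
Total dependency ratio = (1 706 + 2 837) / 10 872 × 100 = 4 543 / 10 872 × 100 = 42

Youth dependency ratio: 16
Total dependency ratio: 42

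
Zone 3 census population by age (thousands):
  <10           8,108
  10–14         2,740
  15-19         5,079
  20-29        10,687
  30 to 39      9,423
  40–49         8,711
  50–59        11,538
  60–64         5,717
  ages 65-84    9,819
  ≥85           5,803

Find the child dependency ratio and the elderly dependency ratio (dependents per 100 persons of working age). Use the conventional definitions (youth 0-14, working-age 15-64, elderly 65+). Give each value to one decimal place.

Youth dependency ratio: 21.2
Old-age dependency ratio: 30.5

0–14: 8,108 + 2,740 = 10,848
15–64: 5,079 + 10,687 + 9,423 + 8,711 + 11,538 + 5,717 = 51,155
65+: 9,819 + 5,803 = 15,622
Youth dependency ratio = 10,848 / 51,155 × 100 = 21.2
Old-age dependency ratio = 15,622 / 51,155 × 100 = 30.5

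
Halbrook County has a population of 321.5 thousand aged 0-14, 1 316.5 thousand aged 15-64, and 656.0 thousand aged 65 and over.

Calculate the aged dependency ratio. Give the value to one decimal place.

Old-age dependency ratio: 49.8

Old-age dependency ratio = 656.0 / 1 316.5 × 100 = 49.8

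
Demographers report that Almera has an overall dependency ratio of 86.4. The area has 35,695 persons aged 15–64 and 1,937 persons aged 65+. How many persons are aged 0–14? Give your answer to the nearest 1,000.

Total dependency ratio = (youth + elderly) / working-age × 100
86.4 = (Y + 1,937) / 35,695 × 100
⇒ 29,000

Aged 0–14: 29,000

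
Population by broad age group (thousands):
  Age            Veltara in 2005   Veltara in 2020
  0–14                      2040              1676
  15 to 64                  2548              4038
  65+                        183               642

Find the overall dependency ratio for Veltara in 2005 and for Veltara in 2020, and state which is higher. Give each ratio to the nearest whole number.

Veltara in 2005: (2040 + 183) / 2548 × 100 = 2223 / 2548 × 100 = 87
Veltara in 2020: (1676 + 642) / 4038 × 100 = 2318 / 4038 × 100 = 57

Veltara in 2005: 87
Veltara in 2020: 57
Higher: Veltara in 2005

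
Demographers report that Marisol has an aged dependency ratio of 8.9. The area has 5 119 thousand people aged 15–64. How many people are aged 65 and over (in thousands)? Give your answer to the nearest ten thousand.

Aged 65 and over: 460

Old-age dependency ratio = elderly / working-age × 100
8.9 = E / 5 119 × 100
⇒ 460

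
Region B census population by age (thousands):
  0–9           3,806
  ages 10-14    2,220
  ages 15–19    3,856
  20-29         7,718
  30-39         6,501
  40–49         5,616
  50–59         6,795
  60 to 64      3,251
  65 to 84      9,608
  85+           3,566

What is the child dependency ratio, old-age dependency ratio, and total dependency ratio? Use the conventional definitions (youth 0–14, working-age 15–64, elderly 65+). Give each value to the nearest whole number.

Youth dependency ratio: 18
Old-age dependency ratio: 39
Total dependency ratio: 57

0–14: 3,806 + 2,220 = 6,026
15–64: 3,856 + 7,718 + 6,501 + 5,616 + 6,795 + 3,251 = 33,737
65+: 9,608 + 3,566 = 13,174
Youth dependency ratio = 6,026 / 33,737 × 100 = 18
Old-age dependency ratio = 13,174 / 33,737 × 100 = 39
Total dependency ratio = (6,026 + 13,174) / 33,737 × 100 = 19,200 / 33,737 × 100 = 57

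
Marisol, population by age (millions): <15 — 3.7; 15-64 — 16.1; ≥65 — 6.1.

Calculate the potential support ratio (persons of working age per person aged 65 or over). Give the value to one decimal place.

Potential support ratio: 2.6

Potential support ratio = 16.1 / 6.1 = 2.6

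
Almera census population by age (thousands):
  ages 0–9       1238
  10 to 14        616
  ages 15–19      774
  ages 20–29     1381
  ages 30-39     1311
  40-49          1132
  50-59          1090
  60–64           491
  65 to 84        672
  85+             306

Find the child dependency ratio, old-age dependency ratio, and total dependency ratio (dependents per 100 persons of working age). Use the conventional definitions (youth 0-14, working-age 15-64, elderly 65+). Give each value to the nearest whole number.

Youth dependency ratio: 30
Old-age dependency ratio: 16
Total dependency ratio: 46

0–14: 1238 + 616 = 1854
15–64: 774 + 1381 + 1311 + 1132 + 1090 + 491 = 6179
65+: 672 + 306 = 978
Youth dependency ratio = 1854 / 6179 × 100 = 30
Old-age dependency ratio = 978 / 6179 × 100 = 16
Total dependency ratio = (1854 + 978) / 6179 × 100 = 2832 / 6179 × 100 = 46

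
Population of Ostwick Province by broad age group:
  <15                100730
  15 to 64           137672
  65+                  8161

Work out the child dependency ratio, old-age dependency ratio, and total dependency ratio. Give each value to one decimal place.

Youth dependency ratio: 73.2
Old-age dependency ratio: 5.9
Total dependency ratio: 79.1

Youth dependency ratio = 100730 / 137672 × 100 = 73.2
Old-age dependency ratio = 8161 / 137672 × 100 = 5.9
Total dependency ratio = (100730 + 8161) / 137672 × 100 = 108891 / 137672 × 100 = 79.1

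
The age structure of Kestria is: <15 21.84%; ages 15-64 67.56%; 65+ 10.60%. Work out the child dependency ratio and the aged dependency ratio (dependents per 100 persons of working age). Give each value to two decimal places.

Youth dependency ratio: 32.33
Old-age dependency ratio: 15.69

Youth dependency ratio = 21.84 / 67.56 × 100 = 32.33
Old-age dependency ratio = 10.60 / 67.56 × 100 = 15.69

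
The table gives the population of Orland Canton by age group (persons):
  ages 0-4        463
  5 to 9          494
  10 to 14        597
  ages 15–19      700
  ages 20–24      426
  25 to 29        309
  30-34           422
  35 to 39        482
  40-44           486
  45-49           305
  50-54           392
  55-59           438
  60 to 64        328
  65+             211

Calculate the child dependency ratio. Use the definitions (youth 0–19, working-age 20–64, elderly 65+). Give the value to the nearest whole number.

0–19: 463 + 494 + 597 + 700 = 2254
20–64: 426 + 309 + 422 + 482 + 486 + 305 + 392 + 438 + 328 = 3588
65+: 211
Youth dependency ratio = 2254 / 3588 × 100 = 63

Youth dependency ratio: 63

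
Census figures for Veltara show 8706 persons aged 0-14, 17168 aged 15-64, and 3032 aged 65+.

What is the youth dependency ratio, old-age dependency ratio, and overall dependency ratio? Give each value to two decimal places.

Youth dependency ratio = 8706 / 17168 × 100 = 50.71
Old-age dependency ratio = 3032 / 17168 × 100 = 17.66
Total dependency ratio = (8706 + 3032) / 17168 × 100 = 11738 / 17168 × 100 = 68.37

Youth dependency ratio: 50.71
Old-age dependency ratio: 17.66
Total dependency ratio: 68.37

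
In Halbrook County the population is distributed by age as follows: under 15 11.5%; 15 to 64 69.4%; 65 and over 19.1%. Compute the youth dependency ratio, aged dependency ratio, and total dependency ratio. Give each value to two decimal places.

Youth dependency ratio = 11.5 / 69.4 × 100 = 16.57
Old-age dependency ratio = 19.1 / 69.4 × 100 = 27.52
Total dependency ratio = (11.5 + 19.1) / 69.4 × 100 = 30.6 / 69.4 × 100 = 44.09

Youth dependency ratio: 16.57
Old-age dependency ratio: 27.52
Total dependency ratio: 44.09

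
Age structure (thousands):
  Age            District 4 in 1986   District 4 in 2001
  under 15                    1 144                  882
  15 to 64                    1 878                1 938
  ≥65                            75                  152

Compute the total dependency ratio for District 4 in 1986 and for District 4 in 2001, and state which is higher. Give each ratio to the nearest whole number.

District 4 in 1986: 65
District 4 in 2001: 53
Higher: District 4 in 1986

District 4 in 1986: (1 144 + 75) / 1 878 × 100 = 1 219 / 1 878 × 100 = 65
District 4 in 2001: (882 + 152) / 1 938 × 100 = 1 034 / 1 938 × 100 = 53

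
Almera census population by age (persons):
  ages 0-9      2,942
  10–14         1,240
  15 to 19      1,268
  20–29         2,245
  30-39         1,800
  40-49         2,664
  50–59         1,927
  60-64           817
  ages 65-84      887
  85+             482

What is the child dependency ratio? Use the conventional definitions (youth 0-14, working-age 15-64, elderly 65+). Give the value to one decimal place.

0–14: 2,942 + 1,240 = 4,182
15–64: 1,268 + 2,245 + 1,800 + 2,664 + 1,927 + 817 = 10,721
65+: 887 + 482 = 1,369
Youth dependency ratio = 4,182 / 10,721 × 100 = 39.0

Youth dependency ratio: 39.0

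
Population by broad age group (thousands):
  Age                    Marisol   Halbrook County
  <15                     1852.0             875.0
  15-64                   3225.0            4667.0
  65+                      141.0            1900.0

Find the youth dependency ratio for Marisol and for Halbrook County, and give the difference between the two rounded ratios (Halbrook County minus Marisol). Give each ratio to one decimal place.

Marisol: 1852.0 / 3225.0 × 100 = 57.4
Halbrook County: 875.0 / 4667.0 × 100 = 18.7

Marisol: 57.4
Halbrook County: 18.7
Difference: -38.7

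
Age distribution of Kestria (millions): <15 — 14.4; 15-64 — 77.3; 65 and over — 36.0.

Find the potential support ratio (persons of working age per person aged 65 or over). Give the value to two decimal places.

Potential support ratio = 77.3 / 36.0 = 2.15

Potential support ratio: 2.15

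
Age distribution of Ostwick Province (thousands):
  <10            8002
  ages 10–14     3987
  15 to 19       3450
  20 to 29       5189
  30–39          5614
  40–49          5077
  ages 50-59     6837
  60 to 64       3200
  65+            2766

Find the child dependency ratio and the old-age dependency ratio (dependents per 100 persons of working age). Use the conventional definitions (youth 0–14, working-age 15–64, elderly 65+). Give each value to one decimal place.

0–14: 8002 + 3987 = 11989
15–64: 3450 + 5189 + 5614 + 5077 + 6837 + 3200 = 29367
65+: 2766
Youth dependency ratio = 11989 / 29367 × 100 = 40.8
Old-age dependency ratio = 2766 / 29367 × 100 = 9.4

Youth dependency ratio: 40.8
Old-age dependency ratio: 9.4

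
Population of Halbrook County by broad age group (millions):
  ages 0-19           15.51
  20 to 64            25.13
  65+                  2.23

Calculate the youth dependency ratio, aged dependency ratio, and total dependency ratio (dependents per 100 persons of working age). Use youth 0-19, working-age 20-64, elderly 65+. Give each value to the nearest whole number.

Youth dependency ratio = 15.51 / 25.13 × 100 = 62
Old-age dependency ratio = 2.23 / 25.13 × 100 = 9
Total dependency ratio = (15.51 + 2.23) / 25.13 × 100 = 17.74 / 25.13 × 100 = 71

Youth dependency ratio: 62
Old-age dependency ratio: 9
Total dependency ratio: 71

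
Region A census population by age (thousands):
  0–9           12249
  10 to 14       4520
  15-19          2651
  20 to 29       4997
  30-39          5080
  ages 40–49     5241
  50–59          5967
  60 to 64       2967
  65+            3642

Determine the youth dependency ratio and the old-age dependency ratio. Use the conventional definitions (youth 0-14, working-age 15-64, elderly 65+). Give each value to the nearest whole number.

Youth dependency ratio: 62
Old-age dependency ratio: 14

0–14: 12249 + 4520 = 16769
15–64: 2651 + 4997 + 5080 + 5241 + 5967 + 2967 = 26903
65+: 3642
Youth dependency ratio = 16769 / 26903 × 100 = 62
Old-age dependency ratio = 3642 / 26903 × 100 = 14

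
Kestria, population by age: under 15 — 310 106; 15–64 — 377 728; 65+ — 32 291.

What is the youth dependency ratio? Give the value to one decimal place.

Youth dependency ratio = 310 106 / 377 728 × 100 = 82.1

Youth dependency ratio: 82.1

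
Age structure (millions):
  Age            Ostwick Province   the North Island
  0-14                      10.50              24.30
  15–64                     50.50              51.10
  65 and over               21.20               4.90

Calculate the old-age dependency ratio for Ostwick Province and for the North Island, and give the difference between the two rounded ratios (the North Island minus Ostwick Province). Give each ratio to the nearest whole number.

Ostwick Province: 42
the North Island: 10
Difference: -32

Ostwick Province: 21.20 / 50.50 × 100 = 42
the North Island: 4.90 / 51.10 × 100 = 10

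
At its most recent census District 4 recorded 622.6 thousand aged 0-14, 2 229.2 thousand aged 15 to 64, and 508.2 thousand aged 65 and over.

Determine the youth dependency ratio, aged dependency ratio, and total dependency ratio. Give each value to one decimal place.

Youth dependency ratio = 622.6 / 2 229.2 × 100 = 27.9
Old-age dependency ratio = 508.2 / 2 229.2 × 100 = 22.8
Total dependency ratio = (622.6 + 508.2) / 2 229.2 × 100 = 1 130.8 / 2 229.2 × 100 = 50.7

Youth dependency ratio: 27.9
Old-age dependency ratio: 22.8
Total dependency ratio: 50.7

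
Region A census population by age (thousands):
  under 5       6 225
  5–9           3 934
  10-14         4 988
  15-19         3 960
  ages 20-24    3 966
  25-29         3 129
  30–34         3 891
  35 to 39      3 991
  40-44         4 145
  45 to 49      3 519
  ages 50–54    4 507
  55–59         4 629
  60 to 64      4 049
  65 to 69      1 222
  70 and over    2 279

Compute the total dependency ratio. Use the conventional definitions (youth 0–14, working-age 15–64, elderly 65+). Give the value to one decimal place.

0–14: 6 225 + 3 934 + 4 988 = 15 147
15–64: 3 960 + 3 966 + 3 129 + 3 891 + 3 991 + 4 145 + 3 519 + 4 507 + 4 629 + 4 049 = 39 786
65+: 1 222 + 2 279 = 3 501
Total dependency ratio = (15 147 + 3 501) / 39 786 × 100 = 18 648 / 39 786 × 100 = 46.9

Total dependency ratio: 46.9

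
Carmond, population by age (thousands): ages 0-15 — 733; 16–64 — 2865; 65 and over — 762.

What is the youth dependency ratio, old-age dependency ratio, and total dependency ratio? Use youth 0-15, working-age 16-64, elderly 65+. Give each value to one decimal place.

Youth dependency ratio = 733 / 2865 × 100 = 25.6
Old-age dependency ratio = 762 / 2865 × 100 = 26.6
Total dependency ratio = (733 + 762) / 2865 × 100 = 1495 / 2865 × 100 = 52.2

Youth dependency ratio: 25.6
Old-age dependency ratio: 26.6
Total dependency ratio: 52.2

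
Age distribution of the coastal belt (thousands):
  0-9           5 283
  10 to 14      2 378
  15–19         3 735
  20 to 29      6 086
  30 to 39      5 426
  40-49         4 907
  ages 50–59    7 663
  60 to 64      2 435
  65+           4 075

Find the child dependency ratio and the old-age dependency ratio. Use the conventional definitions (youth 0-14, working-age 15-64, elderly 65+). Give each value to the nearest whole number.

Youth dependency ratio: 25
Old-age dependency ratio: 13

0–14: 5 283 + 2 378 = 7 661
15–64: 3 735 + 6 086 + 5 426 + 4 907 + 7 663 + 2 435 = 30 252
65+: 4 075
Youth dependency ratio = 7 661 / 30 252 × 100 = 25
Old-age dependency ratio = 4 075 / 30 252 × 100 = 13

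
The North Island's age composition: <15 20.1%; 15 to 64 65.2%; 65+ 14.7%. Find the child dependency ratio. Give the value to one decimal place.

Youth dependency ratio: 30.8

Youth dependency ratio = 20.1 / 65.2 × 100 = 30.8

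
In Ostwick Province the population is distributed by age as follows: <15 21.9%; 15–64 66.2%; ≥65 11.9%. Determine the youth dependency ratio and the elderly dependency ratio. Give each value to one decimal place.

Youth dependency ratio = 21.9 / 66.2 × 100 = 33.1
Old-age dependency ratio = 11.9 / 66.2 × 100 = 18.0

Youth dependency ratio: 33.1
Old-age dependency ratio: 18.0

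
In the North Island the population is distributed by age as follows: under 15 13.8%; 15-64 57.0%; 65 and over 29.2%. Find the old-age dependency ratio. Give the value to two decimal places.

Old-age dependency ratio = 29.2 / 57.0 × 100 = 51.23

Old-age dependency ratio: 51.23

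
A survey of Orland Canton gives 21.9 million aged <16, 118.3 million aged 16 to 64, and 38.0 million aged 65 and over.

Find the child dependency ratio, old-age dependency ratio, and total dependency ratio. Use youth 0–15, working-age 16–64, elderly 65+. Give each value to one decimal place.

Youth dependency ratio: 18.5
Old-age dependency ratio: 32.1
Total dependency ratio: 50.6

Youth dependency ratio = 21.9 / 118.3 × 100 = 18.5
Old-age dependency ratio = 38.0 / 118.3 × 100 = 32.1
Total dependency ratio = (21.9 + 38.0) / 118.3 × 100 = 59.9 / 118.3 × 100 = 50.6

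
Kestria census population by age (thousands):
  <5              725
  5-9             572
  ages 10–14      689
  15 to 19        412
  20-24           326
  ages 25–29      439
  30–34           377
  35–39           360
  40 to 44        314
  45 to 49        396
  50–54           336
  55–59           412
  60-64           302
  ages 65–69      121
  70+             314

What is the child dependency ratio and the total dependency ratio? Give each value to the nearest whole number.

0–14: 725 + 572 + 689 = 1 986
15–64: 412 + 326 + 439 + 377 + 360 + 314 + 396 + 336 + 412 + 302 = 3 674
65+: 121 + 314 = 435
Youth dependency ratio = 1 986 / 3 674 × 100 = 54
Total dependency ratio = (1 986 + 435) / 3 674 × 100 = 2 421 / 3 674 × 100 = 66

Youth dependency ratio: 54
Total dependency ratio: 66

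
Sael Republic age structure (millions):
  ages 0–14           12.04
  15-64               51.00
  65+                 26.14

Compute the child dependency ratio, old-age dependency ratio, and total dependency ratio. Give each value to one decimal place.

Youth dependency ratio = 12.04 / 51.00 × 100 = 23.6
Old-age dependency ratio = 26.14 / 51.00 × 100 = 51.3
Total dependency ratio = (12.04 + 26.14) / 51.00 × 100 = 38.18 / 51.00 × 100 = 74.9

Youth dependency ratio: 23.6
Old-age dependency ratio: 51.3
Total dependency ratio: 74.9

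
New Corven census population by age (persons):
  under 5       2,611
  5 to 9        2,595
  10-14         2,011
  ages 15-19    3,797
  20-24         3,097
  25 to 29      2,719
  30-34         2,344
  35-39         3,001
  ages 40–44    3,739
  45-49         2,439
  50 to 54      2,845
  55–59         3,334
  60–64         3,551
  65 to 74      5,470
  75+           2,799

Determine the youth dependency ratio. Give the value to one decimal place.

Youth dependency ratio: 23.4

0–14: 2,611 + 2,595 + 2,011 = 7,217
15–64: 3,797 + 3,097 + 2,719 + 2,344 + 3,001 + 3,739 + 2,439 + 2,845 + 3,334 + 3,551 = 30,866
65+: 5,470 + 2,799 = 8,269
Youth dependency ratio = 7,217 / 30,866 × 100 = 23.4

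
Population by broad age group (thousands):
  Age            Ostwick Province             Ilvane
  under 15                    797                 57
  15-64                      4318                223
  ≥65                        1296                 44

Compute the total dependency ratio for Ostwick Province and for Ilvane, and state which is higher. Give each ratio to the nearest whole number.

Ostwick Province: (797 + 1296) / 4318 × 100 = 2093 / 4318 × 100 = 48
Ilvane: (57 + 44) / 223 × 100 = 101 / 223 × 100 = 45

Ostwick Province: 48
Ilvane: 45
Higher: Ostwick Province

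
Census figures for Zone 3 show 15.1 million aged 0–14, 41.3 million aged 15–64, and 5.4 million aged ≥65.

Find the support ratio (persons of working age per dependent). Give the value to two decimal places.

Support ratio = 41.3 / (15.1 + 5.4) = 41.3 / 20.5 = 2.01

Support ratio: 2.01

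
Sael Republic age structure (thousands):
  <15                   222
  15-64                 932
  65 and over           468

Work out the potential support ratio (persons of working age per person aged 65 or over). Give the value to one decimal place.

Potential support ratio = 932 / 468 = 2.0

Potential support ratio: 2.0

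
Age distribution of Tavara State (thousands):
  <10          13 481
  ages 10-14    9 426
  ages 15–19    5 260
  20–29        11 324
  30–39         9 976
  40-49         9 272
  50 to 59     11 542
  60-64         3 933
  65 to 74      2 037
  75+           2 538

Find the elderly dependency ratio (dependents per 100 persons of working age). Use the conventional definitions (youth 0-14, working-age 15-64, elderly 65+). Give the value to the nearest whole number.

0–14: 13 481 + 9 426 = 22 907
15–64: 5 260 + 11 324 + 9 976 + 9 272 + 11 542 + 3 933 = 51 307
65+: 2 037 + 2 538 = 4 575
Old-age dependency ratio = 4 575 / 51 307 × 100 = 9

Old-age dependency ratio: 9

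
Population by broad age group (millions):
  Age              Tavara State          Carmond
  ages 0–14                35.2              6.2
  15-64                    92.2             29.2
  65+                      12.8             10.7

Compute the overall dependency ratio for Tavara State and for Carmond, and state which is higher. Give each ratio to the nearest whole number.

Tavara State: (35.2 + 12.8) / 92.2 × 100 = 48.0 / 92.2 × 100 = 52
Carmond: (6.2 + 10.7) / 29.2 × 100 = 16.9 / 29.2 × 100 = 58

Tavara State: 52
Carmond: 58
Higher: Carmond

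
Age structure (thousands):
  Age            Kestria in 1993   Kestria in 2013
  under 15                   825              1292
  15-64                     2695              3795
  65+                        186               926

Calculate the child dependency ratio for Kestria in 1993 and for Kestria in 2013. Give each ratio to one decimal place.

Kestria in 1993: 825 / 2695 × 100 = 30.6
Kestria in 2013: 1292 / 3795 × 100 = 34.0

Kestria in 1993: 30.6
Kestria in 2013: 34.0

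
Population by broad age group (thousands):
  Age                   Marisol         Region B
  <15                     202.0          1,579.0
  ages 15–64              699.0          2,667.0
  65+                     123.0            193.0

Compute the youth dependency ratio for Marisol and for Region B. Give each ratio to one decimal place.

Marisol: 28.9
Region B: 59.2

Marisol: 202.0 / 699.0 × 100 = 28.9
Region B: 1,579.0 / 2,667.0 × 100 = 59.2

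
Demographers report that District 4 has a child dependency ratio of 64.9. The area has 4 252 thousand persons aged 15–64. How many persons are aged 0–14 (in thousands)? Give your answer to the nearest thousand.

Aged 0–14: 2 760

Youth dependency ratio = youth / working-age × 100
64.9 = Y / 4 252 × 100
⇒ 2 760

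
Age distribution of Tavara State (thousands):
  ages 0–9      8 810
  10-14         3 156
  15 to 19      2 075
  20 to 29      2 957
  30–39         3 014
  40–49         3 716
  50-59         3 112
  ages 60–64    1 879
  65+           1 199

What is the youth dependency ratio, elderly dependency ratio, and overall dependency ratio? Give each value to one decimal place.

Youth dependency ratio: 71.4
Old-age dependency ratio: 7.2
Total dependency ratio: 78.6

0–14: 8 810 + 3 156 = 11 966
15–64: 2 075 + 2 957 + 3 014 + 3 716 + 3 112 + 1 879 = 16 753
65+: 1 199
Youth dependency ratio = 11 966 / 16 753 × 100 = 71.4
Old-age dependency ratio = 1 199 / 16 753 × 100 = 7.2
Total dependency ratio = (11 966 + 1 199) / 16 753 × 100 = 13 165 / 16 753 × 100 = 78.6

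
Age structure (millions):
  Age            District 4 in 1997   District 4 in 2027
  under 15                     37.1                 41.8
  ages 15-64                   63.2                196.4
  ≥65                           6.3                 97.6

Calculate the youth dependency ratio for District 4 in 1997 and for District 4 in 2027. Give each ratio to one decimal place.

District 4 in 1997: 58.7
District 4 in 2027: 21.3

District 4 in 1997: 37.1 / 63.2 × 100 = 58.7
District 4 in 2027: 41.8 / 196.4 × 100 = 21.3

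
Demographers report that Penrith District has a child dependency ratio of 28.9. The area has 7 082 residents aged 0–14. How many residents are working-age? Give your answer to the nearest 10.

Working-age: 24 510

Youth dependency ratio = youth / working-age × 100
28.9 = 7 082 / W × 100
⇒ 24 510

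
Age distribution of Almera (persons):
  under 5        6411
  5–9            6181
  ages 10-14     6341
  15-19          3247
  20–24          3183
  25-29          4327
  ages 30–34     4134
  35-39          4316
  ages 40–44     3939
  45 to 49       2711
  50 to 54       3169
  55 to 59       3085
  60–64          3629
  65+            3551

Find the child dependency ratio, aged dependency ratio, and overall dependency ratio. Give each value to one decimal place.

Youth dependency ratio: 53.0
Old-age dependency ratio: 9.9
Total dependency ratio: 62.9

0–14: 6411 + 6181 + 6341 = 18933
15–64: 3247 + 3183 + 4327 + 4134 + 4316 + 3939 + 2711 + 3169 + 3085 + 3629 = 35740
65+: 3551
Youth dependency ratio = 18933 / 35740 × 100 = 53.0
Old-age dependency ratio = 3551 / 35740 × 100 = 9.9
Total dependency ratio = (18933 + 3551) / 35740 × 100 = 22484 / 35740 × 100 = 62.9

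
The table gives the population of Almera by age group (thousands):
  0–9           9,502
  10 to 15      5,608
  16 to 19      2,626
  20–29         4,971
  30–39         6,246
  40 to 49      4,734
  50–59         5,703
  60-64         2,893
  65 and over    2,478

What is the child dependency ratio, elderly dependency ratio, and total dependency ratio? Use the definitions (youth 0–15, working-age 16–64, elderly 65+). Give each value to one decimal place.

0–15: 9,502 + 5,608 = 15,110
16–64: 2,626 + 4,971 + 6,246 + 4,734 + 5,703 + 2,893 = 27,173
65+: 2,478
Youth dependency ratio = 15,110 / 27,173 × 100 = 55.6
Old-age dependency ratio = 2,478 / 27,173 × 100 = 9.1
Total dependency ratio = (15,110 + 2,478) / 27,173 × 100 = 17,588 / 27,173 × 100 = 64.7

Youth dependency ratio: 55.6
Old-age dependency ratio: 9.1
Total dependency ratio: 64.7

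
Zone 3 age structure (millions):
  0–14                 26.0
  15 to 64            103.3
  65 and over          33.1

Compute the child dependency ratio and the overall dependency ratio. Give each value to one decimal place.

Youth dependency ratio: 25.2
Total dependency ratio: 57.2

Youth dependency ratio = 26.0 / 103.3 × 100 = 25.2
Total dependency ratio = (26.0 + 33.1) / 103.3 × 100 = 59.1 / 103.3 × 100 = 57.2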